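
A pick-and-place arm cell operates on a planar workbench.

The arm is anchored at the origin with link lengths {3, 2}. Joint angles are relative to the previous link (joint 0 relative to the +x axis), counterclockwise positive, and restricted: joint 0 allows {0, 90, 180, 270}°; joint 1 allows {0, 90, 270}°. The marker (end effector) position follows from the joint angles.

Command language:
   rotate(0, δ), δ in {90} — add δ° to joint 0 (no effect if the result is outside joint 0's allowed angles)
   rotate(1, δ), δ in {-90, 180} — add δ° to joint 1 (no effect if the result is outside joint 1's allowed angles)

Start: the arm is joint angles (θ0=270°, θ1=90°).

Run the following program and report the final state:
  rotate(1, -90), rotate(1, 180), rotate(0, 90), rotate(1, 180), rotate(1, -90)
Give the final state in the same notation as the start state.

from: joint angles (θ0=270°, θ1=90°)
t=1 rotate(1, -90) ⇒ joint angles (θ0=270°, θ1=0°)
t=2 rotate(1, 180) ⇒ joint angles (θ0=270°, θ1=0°)
t=3 rotate(0, 90) ⇒ joint angles (θ0=0°, θ1=0°)
t=4 rotate(1, 180) ⇒ joint angles (θ0=0°, θ1=0°)
t=5 rotate(1, -90) ⇒ joint angles (θ0=0°, θ1=270°)

joint angles (θ0=0°, θ1=270°)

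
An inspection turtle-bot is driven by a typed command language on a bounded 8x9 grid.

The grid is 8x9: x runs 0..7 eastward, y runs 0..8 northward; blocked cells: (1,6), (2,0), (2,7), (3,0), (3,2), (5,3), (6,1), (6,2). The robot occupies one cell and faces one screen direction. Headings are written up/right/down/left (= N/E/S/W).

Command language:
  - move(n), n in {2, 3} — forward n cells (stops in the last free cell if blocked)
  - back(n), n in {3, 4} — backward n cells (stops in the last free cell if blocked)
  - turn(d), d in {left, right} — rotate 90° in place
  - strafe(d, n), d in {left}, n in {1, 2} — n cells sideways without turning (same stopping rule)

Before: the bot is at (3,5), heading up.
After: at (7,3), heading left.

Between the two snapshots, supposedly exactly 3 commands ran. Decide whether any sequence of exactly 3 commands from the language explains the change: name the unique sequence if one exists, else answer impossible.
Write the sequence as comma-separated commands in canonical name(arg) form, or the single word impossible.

turn(left), back(4), strafe(left, 2)

key: cell and facing (now W) both changed — the 3 commands mix motion and turning
start: at (3,5), heading up
step 1 (turn(left)): at (3,5), heading left
step 2 (back(4)): at (7,5), heading left
step 3 (strafe(left, 2)): at (7,3), heading left
uniquely the one of 512 3-step routes that fits.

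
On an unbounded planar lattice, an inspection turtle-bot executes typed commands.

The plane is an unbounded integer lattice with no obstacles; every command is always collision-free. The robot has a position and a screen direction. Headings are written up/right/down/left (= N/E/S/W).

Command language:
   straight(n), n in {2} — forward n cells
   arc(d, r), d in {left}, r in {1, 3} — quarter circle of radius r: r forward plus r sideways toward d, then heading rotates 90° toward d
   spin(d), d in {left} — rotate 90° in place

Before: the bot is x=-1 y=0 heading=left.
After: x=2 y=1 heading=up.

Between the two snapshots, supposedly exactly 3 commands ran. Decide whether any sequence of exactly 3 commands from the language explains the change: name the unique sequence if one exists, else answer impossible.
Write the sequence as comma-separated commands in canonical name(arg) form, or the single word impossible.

arc(left, 1), arc(left, 1), arc(left, 3)

key: position moved to (2,1) AND the heading swung to N — translation plus rotation needed
from: x=-1 y=0 heading=left
1. arc(left, 1) → x=-2 y=-1 heading=down
2. arc(left, 1) → x=-1 y=-2 heading=right
3. arc(left, 3) → x=2 y=1 heading=up
no other 3-command option fits: unique.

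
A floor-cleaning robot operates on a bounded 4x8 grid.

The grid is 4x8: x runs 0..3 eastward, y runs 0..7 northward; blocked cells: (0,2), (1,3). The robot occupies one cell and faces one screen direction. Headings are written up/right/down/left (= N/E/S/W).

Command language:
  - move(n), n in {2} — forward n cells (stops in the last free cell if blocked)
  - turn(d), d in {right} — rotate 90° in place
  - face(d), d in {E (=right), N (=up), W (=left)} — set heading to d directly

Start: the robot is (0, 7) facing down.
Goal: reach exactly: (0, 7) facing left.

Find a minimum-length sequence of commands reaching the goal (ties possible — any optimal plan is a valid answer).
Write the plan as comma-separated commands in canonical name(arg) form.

face(W)

initial: (0, 7) facing down
1. face(W) → (0, 7) facing left
nothing shorter than 1 reaches the goal.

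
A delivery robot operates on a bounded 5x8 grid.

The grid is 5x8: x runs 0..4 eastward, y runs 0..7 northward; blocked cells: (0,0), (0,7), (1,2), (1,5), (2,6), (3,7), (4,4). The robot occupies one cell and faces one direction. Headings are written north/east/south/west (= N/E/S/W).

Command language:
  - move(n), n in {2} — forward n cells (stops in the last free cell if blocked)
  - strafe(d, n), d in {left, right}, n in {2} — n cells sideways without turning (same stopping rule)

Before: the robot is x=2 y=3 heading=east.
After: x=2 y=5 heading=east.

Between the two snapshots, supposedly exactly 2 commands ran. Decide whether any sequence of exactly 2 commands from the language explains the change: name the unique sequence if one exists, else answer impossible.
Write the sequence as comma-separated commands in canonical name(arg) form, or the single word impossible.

key: the second strafe(left, 2) is stopped early by the blocked cell at (2,6)
t0: x=2 y=3 heading=east
step 1 (strafe(left, 2)): x=2 y=5 heading=east
step 2 (strafe(left, 2)): x=2 y=5 heading=east
uniquely the one of 9 2-step routes that fits.

strafe(left, 2), strafe(left, 2)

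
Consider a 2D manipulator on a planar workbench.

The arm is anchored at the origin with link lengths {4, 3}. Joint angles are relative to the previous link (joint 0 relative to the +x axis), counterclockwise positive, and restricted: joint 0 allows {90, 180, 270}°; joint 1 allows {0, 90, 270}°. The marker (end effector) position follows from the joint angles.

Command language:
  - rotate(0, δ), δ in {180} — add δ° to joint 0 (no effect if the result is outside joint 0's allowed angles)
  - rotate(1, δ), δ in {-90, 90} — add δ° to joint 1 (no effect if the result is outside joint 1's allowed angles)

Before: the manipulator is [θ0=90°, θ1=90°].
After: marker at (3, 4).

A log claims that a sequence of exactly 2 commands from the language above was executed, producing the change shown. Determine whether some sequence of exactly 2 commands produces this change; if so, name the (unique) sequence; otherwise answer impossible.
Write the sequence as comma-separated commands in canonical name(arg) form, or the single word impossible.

rotate(1, -90), rotate(1, -90)

begin: [θ0=90°, θ1=90°]
t=1 rotate(1, -90) ⇒ [θ0=90°, θ1=0°]
t=2 rotate(1, -90) ⇒ [θ0=90°, θ1=270°]
no other 2-command option fits: unique.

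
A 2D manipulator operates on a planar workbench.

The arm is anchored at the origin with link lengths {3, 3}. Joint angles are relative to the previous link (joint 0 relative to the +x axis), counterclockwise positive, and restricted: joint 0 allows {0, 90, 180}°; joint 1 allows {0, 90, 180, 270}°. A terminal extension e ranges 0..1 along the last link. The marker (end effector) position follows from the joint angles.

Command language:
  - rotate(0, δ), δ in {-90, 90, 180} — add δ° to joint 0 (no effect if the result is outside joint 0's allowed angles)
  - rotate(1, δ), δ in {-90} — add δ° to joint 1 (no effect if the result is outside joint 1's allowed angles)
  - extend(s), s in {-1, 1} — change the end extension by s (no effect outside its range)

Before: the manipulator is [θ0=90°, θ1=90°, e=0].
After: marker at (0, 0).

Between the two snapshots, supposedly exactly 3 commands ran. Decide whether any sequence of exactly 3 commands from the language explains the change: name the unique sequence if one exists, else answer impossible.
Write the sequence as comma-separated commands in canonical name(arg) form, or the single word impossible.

initial: [θ0=90°, θ1=90°, e=0]
1. rotate(1, -90) → [θ0=90°, θ1=0°, e=0]
2. rotate(1, -90) → [θ0=90°, θ1=270°, e=0]
3. rotate(1, -90) → [θ0=90°, θ1=180°, e=0]
all 216 alternatives checked — unique.

rotate(1, -90), rotate(1, -90), rotate(1, -90)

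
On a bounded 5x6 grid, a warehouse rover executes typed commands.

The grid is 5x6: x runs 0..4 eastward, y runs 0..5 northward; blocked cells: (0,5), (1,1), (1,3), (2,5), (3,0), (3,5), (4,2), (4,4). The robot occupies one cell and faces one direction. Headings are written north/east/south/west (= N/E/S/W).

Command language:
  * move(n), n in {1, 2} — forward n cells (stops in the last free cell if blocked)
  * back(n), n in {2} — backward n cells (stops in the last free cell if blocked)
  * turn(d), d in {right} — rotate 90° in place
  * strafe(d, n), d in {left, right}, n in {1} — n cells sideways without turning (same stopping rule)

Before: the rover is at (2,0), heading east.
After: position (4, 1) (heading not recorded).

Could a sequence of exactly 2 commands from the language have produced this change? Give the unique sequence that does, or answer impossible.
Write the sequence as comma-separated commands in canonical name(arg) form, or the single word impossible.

strafe(left, 1), move(2)

key: running move(2) before strafe(left, 1) would end elsewhere — order is forced
begin: at (2,0), heading east
step 1 (strafe(left, 1)): at (2,1), heading east
step 2 (move(2)): at (4,1), heading east
no rival 2-sequence matches.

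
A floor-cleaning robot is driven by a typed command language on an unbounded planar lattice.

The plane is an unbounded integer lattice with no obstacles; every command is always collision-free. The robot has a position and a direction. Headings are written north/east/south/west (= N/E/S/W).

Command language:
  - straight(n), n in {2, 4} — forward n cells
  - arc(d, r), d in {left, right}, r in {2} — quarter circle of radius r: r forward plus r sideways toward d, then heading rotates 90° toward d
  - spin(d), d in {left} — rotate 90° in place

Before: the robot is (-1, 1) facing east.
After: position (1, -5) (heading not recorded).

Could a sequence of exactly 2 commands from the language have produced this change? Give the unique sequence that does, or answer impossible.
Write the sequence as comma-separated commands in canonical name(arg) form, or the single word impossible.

key: order matters: swapping arc(right, 2) and straight(4) lands elsewhere
from: (-1, 1) facing east
[1] after arc(right, 2): (1, -1) facing south
[2] after straight(4): (1, -5) facing south
no other 2-command option fits: unique.

arc(right, 2), straight(4)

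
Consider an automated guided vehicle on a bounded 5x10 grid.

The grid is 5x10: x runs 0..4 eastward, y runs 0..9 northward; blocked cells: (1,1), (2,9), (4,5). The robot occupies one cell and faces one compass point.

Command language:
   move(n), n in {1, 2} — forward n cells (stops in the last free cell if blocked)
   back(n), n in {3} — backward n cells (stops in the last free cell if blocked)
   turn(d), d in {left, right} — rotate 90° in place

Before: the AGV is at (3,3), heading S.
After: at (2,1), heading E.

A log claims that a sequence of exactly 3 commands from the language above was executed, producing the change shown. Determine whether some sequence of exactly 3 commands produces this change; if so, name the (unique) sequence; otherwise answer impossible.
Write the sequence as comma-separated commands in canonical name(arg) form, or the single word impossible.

move(2), turn(left), back(3)

key: back(3) is stopped early by the blocked cell at (1,1)
begin: at (3,3), heading S
[1] after move(2): at (3,1), heading S
[2] after turn(left): at (3,1), heading E
[3] after back(3): at (2,1), heading E
no other 3-command option fits: unique.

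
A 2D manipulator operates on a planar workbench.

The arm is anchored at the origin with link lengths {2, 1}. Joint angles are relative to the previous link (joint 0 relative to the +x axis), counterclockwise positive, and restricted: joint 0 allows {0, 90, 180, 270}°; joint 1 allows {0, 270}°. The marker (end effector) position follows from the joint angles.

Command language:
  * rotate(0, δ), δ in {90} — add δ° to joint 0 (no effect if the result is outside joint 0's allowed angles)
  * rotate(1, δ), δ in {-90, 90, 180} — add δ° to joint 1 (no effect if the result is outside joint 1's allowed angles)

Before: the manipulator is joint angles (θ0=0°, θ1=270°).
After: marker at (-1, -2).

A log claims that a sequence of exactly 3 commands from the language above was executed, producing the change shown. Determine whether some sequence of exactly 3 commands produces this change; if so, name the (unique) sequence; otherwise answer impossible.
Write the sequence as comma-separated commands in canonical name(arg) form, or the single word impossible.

initial: joint angles (θ0=0°, θ1=270°)
step 1 (rotate(0, 90)): joint angles (θ0=90°, θ1=270°)
step 2 (rotate(0, 90)): joint angles (θ0=180°, θ1=270°)
step 3 (rotate(0, 90)): joint angles (θ0=270°, θ1=270°)
no rival 3-sequence matches.

rotate(0, 90), rotate(0, 90), rotate(0, 90)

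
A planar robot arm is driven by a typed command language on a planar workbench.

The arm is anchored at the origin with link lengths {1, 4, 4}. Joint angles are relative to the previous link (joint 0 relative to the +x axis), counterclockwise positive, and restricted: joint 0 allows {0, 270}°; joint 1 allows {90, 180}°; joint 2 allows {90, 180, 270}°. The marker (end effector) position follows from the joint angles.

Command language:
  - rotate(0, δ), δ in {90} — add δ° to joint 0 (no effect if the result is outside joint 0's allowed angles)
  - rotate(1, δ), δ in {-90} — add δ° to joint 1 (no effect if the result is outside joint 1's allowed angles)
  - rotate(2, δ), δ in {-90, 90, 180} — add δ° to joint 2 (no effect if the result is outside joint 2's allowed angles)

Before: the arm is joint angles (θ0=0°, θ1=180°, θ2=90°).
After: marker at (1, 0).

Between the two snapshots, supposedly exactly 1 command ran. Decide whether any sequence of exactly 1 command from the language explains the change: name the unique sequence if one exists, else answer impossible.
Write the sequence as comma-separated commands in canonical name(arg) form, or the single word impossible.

rotate(2, 90)

t0: joint angles (θ0=0°, θ1=180°, θ2=90°)
[1] after rotate(2, 90): joint angles (θ0=0°, θ1=180°, θ2=180°)
all 5 alternatives checked — unique.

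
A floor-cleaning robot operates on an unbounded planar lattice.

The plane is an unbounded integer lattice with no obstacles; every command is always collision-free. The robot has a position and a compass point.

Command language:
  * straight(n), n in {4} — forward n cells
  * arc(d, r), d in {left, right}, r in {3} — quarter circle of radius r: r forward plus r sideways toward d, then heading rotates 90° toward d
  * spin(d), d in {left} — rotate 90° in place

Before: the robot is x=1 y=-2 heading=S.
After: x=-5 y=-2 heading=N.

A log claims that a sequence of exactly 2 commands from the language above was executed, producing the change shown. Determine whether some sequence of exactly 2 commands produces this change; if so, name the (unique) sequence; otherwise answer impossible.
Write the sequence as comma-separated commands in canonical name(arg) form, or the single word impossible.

key: position moved to (-5,-2) AND the heading swung to N — translation plus rotation needed
from: x=1 y=-2 heading=S
1. arc(right, 3) → x=-2 y=-5 heading=W
2. arc(right, 3) → x=-5 y=-2 heading=N
all 16 alternatives checked — unique.

arc(right, 3), arc(right, 3)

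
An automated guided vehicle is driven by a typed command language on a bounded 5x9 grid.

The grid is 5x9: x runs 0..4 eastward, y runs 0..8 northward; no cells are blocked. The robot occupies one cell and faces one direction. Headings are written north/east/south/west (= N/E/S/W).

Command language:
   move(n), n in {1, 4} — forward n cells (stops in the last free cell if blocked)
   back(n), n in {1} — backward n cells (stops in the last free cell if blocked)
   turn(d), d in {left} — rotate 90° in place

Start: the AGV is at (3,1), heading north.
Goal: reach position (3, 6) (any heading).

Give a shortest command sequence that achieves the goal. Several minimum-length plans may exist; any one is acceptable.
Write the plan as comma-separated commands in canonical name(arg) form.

move(4), move(1)

begin: at (3,1), heading north
t=1 move(4) ⇒ at (3,5), heading north
t=2 move(1) ⇒ at (3,6), heading north
no 1-step plan works, so 2 is optimal.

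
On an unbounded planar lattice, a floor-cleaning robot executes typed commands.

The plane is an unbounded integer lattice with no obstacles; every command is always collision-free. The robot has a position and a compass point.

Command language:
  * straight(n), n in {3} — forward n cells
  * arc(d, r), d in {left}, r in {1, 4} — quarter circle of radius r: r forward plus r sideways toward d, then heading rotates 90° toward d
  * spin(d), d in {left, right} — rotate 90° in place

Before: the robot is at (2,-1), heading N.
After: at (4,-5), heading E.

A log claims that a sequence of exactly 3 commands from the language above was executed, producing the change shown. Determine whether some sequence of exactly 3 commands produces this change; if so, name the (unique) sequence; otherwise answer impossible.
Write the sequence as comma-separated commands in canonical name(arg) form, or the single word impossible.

key: position moved to (4,-5) AND the heading swung to E — translation plus rotation needed
begin: at (2,-1), heading N
[1] after arc(left, 1): at (1,0), heading W
[2] after arc(left, 1): at (0,-1), heading S
[3] after arc(left, 4): at (4,-5), heading E
no rival 3-sequence matches.

arc(left, 1), arc(left, 1), arc(left, 4)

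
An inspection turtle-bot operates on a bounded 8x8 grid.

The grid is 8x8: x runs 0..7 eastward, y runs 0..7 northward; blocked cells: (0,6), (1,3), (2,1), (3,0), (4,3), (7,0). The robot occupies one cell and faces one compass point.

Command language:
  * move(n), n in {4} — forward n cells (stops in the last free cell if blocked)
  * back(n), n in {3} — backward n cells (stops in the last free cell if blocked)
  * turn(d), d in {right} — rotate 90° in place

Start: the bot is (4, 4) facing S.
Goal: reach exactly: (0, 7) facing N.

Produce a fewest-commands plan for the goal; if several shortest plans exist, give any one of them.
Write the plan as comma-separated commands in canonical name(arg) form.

t0: (4, 4) facing S
[1] after back(3): (4, 7) facing S
[2] after turn(right): (4, 7) facing W
[3] after move(4): (0, 7) facing W
[4] after turn(right): (0, 7) facing N
shorter routes all fall short; 4 is best.

back(3), turn(right), move(4), turn(right)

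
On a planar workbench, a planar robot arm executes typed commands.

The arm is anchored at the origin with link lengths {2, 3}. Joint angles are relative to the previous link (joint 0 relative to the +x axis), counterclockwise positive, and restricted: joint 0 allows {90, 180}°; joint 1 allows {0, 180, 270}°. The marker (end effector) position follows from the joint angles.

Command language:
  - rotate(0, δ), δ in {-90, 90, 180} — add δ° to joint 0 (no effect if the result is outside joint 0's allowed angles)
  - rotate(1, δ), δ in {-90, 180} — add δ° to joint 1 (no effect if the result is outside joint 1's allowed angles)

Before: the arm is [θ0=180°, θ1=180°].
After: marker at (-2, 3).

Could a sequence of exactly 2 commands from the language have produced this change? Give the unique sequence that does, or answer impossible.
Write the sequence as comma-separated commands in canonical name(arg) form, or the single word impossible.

rotate(1, 180), rotate(1, -90)

key: running rotate(1, -90) before rotate(1, 180) would end elsewhere — order is forced
start: [θ0=180°, θ1=180°]
1. rotate(1, 180) → [θ0=180°, θ1=0°]
2. rotate(1, -90) → [θ0=180°, θ1=270°]
no rival 2-sequence matches.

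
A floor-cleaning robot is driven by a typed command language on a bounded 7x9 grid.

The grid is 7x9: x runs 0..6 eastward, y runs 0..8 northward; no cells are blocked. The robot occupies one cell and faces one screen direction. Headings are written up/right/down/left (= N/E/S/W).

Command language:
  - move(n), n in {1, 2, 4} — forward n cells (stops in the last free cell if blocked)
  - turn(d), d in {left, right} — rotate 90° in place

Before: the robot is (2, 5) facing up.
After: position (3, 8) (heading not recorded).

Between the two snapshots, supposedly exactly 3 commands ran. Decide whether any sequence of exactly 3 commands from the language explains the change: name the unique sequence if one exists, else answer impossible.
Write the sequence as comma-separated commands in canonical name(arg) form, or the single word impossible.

key: order matters: swapping move(4) and move(1) lands elsewhere
t0: (2, 5) facing up
1. move(4) → (2, 8) facing up
2. turn(right) → (2, 8) facing right
3. move(1) → (3, 8) facing right
all 125 alternatives checked — unique.

move(4), turn(right), move(1)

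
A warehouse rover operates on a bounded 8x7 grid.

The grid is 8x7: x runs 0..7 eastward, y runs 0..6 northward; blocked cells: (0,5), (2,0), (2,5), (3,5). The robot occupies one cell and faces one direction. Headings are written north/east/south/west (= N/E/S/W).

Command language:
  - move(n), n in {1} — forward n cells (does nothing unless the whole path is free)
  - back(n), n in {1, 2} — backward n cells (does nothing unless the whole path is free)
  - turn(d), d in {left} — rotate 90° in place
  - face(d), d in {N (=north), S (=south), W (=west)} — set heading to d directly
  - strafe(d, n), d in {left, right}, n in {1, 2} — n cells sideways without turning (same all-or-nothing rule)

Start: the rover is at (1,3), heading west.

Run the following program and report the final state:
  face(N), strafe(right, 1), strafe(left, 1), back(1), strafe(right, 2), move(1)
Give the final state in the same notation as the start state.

at (3,3), heading north

begin: at (1,3), heading west
t=1 face(N) ⇒ at (1,3), heading north
t=2 strafe(right, 1) ⇒ at (2,3), heading north
t=3 strafe(left, 1) ⇒ at (1,3), heading north
t=4 back(1) ⇒ at (1,2), heading north
t=5 strafe(right, 2) ⇒ at (3,2), heading north
t=6 move(1) ⇒ at (3,3), heading north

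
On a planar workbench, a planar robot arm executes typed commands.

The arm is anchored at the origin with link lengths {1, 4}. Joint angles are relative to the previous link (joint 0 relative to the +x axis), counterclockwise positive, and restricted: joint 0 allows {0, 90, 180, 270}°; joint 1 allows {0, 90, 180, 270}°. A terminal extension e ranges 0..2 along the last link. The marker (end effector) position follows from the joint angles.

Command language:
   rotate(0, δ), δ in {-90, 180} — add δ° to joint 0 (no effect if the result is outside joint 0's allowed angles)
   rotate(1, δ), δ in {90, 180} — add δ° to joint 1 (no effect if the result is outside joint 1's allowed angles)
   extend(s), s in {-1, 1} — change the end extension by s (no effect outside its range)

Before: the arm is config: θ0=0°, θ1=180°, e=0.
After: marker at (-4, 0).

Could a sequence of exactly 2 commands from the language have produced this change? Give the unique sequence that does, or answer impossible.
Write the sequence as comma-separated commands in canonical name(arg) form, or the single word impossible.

extend(-1), extend(1)

key: order matters: swapping extend(-1) and extend(1) lands elsewhere
t0: config: θ0=0°, θ1=180°, e=0
t=1 extend(-1) ⇒ config: θ0=0°, θ1=180°, e=0
t=2 extend(1) ⇒ config: θ0=0°, θ1=180°, e=1
uniquely the one of 36 2-step routes that fits.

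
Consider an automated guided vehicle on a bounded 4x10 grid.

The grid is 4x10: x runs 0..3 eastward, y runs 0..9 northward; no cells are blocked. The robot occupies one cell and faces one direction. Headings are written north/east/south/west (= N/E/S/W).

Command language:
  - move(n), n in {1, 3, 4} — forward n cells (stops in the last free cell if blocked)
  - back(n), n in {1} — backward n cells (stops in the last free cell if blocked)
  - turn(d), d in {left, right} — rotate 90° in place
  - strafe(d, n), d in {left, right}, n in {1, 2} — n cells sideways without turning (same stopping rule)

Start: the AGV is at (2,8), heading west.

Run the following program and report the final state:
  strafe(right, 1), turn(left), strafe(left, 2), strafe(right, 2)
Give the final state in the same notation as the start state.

begin: at (2,8), heading west
t=1 strafe(right, 1) ⇒ at (2,9), heading west
t=2 turn(left) ⇒ at (2,9), heading south
t=3 strafe(left, 2) ⇒ at (3,9), heading south
t=4 strafe(right, 2) ⇒ at (1,9), heading south

at (1,9), heading south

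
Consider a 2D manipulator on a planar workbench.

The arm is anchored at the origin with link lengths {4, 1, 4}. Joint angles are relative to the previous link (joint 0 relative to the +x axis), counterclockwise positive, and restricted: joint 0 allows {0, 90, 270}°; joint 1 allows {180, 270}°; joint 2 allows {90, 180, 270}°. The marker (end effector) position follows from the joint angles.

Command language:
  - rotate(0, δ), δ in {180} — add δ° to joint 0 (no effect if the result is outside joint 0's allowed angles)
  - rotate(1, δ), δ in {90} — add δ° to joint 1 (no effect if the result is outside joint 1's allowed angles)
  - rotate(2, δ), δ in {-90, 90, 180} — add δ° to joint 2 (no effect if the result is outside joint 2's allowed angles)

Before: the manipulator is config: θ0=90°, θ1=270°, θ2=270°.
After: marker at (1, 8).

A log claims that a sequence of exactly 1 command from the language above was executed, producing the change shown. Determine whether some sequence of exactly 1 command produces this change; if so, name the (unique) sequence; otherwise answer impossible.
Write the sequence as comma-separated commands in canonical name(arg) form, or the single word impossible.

t0: config: θ0=90°, θ1=270°, θ2=270°
1. rotate(2, 180) → config: θ0=90°, θ1=270°, θ2=90°
no other 1-command option fits: unique.

rotate(2, 180)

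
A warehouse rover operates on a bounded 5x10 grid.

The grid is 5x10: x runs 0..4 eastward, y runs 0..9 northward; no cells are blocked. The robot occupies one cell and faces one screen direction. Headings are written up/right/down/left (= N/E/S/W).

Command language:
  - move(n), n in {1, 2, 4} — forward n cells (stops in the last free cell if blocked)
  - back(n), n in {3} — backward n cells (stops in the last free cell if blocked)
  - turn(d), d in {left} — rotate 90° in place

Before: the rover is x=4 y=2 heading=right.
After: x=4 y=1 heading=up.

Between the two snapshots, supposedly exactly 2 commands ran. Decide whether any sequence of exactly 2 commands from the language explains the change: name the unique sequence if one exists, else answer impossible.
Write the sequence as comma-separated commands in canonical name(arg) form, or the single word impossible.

impossible

all 25 sequences checked — none match.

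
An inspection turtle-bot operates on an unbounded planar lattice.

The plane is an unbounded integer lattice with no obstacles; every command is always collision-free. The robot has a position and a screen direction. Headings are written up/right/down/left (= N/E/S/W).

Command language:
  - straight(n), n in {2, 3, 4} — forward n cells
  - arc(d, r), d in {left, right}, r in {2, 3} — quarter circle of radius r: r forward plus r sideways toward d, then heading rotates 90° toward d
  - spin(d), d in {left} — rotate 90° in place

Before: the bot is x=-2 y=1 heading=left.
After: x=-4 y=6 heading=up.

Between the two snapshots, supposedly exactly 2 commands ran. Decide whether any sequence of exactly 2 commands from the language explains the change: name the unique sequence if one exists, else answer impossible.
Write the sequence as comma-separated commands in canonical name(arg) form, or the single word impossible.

arc(right, 2), straight(3)

key: cell and facing (now N) both changed — the 2 commands mix motion and turning
initial: x=-2 y=1 heading=left
step 1 (arc(right, 2)): x=-4 y=3 heading=up
step 2 (straight(3)): x=-4 y=6 heading=up
no other 2-command option fits: unique.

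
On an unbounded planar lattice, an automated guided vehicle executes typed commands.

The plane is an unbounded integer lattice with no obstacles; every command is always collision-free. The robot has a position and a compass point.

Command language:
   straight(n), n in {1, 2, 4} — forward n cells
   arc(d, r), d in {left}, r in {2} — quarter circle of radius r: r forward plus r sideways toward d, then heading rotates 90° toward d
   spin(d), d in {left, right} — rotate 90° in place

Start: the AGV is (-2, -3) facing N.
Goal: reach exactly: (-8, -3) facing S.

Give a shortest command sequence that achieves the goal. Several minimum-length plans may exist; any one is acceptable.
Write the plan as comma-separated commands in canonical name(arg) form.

from: (-2, -3) facing N
t=1 arc(left, 2) ⇒ (-4, -1) facing W
t=2 straight(2) ⇒ (-6, -1) facing W
t=3 arc(left, 2) ⇒ (-8, -3) facing S
nothing shorter than 3 reaches the goal.

arc(left, 2), straight(2), arc(left, 2)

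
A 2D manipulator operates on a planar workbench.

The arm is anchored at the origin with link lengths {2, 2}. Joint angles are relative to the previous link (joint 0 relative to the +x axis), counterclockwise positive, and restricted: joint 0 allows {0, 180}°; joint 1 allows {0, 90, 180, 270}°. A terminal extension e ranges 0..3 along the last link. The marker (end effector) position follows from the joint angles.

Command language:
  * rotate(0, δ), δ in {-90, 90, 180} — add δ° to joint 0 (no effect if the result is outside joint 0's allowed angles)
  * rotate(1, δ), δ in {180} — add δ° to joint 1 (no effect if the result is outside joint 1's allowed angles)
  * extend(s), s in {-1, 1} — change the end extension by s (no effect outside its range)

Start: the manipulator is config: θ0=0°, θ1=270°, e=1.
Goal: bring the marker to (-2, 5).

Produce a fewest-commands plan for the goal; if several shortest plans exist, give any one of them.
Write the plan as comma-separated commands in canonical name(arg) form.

rotate(0, 180), extend(1), extend(1)

start: config: θ0=0°, θ1=270°, e=1
[1] after rotate(0, 180): config: θ0=180°, θ1=270°, e=1
[2] after extend(1): config: θ0=180°, θ1=270°, e=2
[3] after extend(1): config: θ0=180°, θ1=270°, e=3
minimal: 3 command(s), checked below 3.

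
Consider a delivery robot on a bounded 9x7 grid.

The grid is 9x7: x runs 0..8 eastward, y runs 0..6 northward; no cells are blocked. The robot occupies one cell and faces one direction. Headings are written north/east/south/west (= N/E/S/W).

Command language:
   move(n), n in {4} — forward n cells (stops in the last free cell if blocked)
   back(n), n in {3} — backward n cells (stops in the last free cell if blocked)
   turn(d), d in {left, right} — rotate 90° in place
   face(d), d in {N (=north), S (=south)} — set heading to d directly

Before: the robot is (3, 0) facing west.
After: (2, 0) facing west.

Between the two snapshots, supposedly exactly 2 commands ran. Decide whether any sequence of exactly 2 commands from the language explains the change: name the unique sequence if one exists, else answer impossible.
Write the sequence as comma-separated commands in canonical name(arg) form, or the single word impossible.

key: running move(4) before back(3) would end elsewhere — order is forced
begin: (3, 0) facing west
step 1 (back(3)): (6, 0) facing west
step 2 (move(4)): (2, 0) facing west
uniquely the one of 36 2-step routes that fits.

back(3), move(4)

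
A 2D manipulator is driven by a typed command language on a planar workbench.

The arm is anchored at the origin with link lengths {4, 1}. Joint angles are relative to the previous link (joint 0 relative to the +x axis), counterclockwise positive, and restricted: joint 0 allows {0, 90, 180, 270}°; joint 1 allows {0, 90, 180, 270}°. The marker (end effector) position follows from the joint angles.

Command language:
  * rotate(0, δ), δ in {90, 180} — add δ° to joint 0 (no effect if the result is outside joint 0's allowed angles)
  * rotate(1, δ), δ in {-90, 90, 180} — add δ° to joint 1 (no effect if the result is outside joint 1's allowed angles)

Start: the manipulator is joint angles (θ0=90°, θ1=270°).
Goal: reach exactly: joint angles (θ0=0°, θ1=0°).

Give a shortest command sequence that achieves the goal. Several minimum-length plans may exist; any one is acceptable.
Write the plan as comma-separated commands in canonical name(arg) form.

initial: joint angles (θ0=90°, θ1=270°)
1. rotate(0, 180) → joint angles (θ0=270°, θ1=270°)
2. rotate(1, 90) → joint angles (θ0=270°, θ1=0°)
3. rotate(0, 90) → joint angles (θ0=0°, θ1=0°)
shorter routes all fall short; 3 is best.

rotate(0, 180), rotate(1, 90), rotate(0, 90)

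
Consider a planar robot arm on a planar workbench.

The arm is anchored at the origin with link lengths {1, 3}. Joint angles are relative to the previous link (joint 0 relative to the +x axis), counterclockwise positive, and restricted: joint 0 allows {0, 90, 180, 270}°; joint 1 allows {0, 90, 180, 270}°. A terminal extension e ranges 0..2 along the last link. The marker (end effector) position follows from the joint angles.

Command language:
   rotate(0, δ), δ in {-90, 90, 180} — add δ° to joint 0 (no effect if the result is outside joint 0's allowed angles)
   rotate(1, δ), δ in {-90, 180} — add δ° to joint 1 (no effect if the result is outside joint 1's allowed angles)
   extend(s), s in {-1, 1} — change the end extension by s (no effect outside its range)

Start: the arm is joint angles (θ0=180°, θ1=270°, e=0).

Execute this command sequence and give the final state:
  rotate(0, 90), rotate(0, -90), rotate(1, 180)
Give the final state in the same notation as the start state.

initial: joint angles (θ0=180°, θ1=270°, e=0)
step 1 (rotate(0, 90)): joint angles (θ0=270°, θ1=270°, e=0)
step 2 (rotate(0, -90)): joint angles (θ0=180°, θ1=270°, e=0)
step 3 (rotate(1, 180)): joint angles (θ0=180°, θ1=90°, e=0)

joint angles (θ0=180°, θ1=90°, e=0)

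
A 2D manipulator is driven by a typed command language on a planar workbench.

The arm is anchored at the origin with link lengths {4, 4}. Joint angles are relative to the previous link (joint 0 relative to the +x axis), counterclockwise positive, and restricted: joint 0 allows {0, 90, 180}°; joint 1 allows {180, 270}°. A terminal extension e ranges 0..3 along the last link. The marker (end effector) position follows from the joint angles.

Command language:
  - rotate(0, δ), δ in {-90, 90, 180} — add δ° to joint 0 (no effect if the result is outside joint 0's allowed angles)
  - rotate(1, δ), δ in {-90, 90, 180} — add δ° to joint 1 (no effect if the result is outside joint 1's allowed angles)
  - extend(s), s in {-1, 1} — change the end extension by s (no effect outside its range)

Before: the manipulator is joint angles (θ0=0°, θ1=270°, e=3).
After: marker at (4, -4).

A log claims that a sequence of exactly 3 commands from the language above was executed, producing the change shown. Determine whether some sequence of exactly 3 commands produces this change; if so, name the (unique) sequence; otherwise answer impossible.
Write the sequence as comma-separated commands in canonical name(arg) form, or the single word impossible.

extend(-1), extend(-1), extend(-1)

initial: joint angles (θ0=0°, θ1=270°, e=3)
t=1 extend(-1) ⇒ joint angles (θ0=0°, θ1=270°, e=2)
t=2 extend(-1) ⇒ joint angles (θ0=0°, θ1=270°, e=1)
t=3 extend(-1) ⇒ joint angles (θ0=0°, θ1=270°, e=0)
no rival 3-sequence matches.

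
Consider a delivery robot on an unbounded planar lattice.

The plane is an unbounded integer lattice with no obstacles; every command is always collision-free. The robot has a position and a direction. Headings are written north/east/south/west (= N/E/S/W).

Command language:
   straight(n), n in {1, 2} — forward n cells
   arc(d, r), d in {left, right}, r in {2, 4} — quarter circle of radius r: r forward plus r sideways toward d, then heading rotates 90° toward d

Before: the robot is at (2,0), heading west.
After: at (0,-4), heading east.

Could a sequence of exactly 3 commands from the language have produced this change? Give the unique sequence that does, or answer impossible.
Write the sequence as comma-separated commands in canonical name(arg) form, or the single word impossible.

straight(2), arc(left, 2), arc(left, 2)

key: order matters: swapping straight(2) and arc(left, 2) lands elsewhere
begin: at (2,0), heading west
t=1 straight(2) ⇒ at (0,0), heading west
t=2 arc(left, 2) ⇒ at (-2,-2), heading south
t=3 arc(left, 2) ⇒ at (0,-4), heading east
uniquely the one of 216 3-step routes that fits.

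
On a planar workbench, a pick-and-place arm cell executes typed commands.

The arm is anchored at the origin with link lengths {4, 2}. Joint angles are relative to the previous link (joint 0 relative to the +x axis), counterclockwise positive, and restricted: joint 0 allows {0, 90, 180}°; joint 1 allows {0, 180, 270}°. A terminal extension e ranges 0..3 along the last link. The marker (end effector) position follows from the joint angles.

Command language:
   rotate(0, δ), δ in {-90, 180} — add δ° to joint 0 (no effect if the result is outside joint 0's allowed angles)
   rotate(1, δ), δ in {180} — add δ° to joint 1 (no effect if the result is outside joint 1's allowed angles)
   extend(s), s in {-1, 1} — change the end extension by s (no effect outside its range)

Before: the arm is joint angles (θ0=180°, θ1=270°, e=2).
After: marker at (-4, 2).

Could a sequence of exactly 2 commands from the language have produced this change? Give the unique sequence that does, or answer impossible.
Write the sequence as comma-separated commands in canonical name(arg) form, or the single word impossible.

initial: joint angles (θ0=180°, θ1=270°, e=2)
t=1 extend(-1) ⇒ joint angles (θ0=180°, θ1=270°, e=1)
t=2 extend(-1) ⇒ joint angles (θ0=180°, θ1=270°, e=0)
all 25 alternatives checked — unique.

extend(-1), extend(-1)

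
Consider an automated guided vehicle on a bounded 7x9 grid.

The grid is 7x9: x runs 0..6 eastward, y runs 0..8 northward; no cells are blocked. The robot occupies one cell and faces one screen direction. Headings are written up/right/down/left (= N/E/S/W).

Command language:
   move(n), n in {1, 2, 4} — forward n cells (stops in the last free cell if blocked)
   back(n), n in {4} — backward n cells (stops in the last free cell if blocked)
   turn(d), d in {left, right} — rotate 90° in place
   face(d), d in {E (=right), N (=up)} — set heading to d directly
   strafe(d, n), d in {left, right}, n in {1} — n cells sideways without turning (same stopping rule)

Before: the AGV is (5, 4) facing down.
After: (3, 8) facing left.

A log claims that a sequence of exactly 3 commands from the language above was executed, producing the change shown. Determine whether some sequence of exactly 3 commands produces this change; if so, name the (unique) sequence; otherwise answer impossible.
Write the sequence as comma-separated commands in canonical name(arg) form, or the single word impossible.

back(4), turn(right), move(2)

key: running move(2) before back(4) would end elsewhere — order is forced
begin: (5, 4) facing down
step 1 (back(4)): (5, 8) facing down
step 2 (turn(right)): (5, 8) facing left
step 3 (move(2)): (3, 8) facing left
all 1000 alternatives checked — unique.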